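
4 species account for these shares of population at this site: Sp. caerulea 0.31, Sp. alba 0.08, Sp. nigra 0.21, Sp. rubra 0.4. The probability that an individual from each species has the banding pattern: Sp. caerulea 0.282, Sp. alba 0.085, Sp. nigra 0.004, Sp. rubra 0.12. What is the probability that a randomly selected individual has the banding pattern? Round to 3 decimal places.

Prior × likelihood for each hypothesis:
  Sp. caerulea: 0.31 × 0.282 = 0.08742
  Sp. alba: 0.08 × 0.085 = 0.0068
  Sp. nigra: 0.21 × 0.004 = 0.00084
  Sp. rubra: 0.4 × 0.12 = 0.048
P(banded) = 0.08742 + 0.0068 + 0.00084 + 0.048 = 0.14306 → 0.143.

0.143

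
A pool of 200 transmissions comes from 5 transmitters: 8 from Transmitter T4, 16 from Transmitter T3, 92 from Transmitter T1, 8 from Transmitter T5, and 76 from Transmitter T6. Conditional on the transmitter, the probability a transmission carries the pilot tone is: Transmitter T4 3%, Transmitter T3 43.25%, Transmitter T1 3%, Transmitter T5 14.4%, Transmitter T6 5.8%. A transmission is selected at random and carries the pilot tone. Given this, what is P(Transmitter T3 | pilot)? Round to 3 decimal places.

0.447

Unnormalized posteriors (prior × likelihood):
  Transmitter T4: 0.04 × 0.03 = 0.0012
  Transmitter T3: 0.08 × 0.4325 = 0.0346
  Transmitter T1: 0.46 × 0.03 = 0.0138
  Transmitter T5: 0.04 × 0.144 = 0.00576
  Transmitter T6: 0.38 × 0.058 = 0.02204
Total = 0.0774.
P(Transmitter T3 | evidence) = 0.0346 / 0.0774 ≈ 0.447.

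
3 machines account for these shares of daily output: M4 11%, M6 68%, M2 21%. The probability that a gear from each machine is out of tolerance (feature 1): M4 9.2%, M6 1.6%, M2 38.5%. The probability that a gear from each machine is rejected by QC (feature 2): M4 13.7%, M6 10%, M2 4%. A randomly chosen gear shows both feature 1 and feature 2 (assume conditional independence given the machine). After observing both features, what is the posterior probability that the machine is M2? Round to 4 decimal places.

0.5665

Prior × likelihood for each hypothesis:
  M4: 0.11 × 0.092 × 0.137 = 0.00138644
  M6: 0.68 × 0.016 × 0.1 = 0.001088
  M2: 0.21 × 0.385 × 0.04 = 0.003234
Normalizing constant = 0.00570844.
P(M2 | evidence) = 0.003234 / 0.00570844 ≈ 0.5665.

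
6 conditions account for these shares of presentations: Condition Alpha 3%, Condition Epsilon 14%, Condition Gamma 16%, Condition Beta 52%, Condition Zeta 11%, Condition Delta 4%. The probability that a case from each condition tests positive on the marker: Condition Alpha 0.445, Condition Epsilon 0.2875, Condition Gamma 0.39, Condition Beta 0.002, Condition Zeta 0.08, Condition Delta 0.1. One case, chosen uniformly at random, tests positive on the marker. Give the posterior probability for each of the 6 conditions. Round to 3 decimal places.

By Bayes' rule, posterior ∝ prior × likelihood:
  Condition Alpha: 0.03 × 0.445 = 0.01335
  Condition Epsilon: 0.14 × 0.2875 = 0.04025
  Condition Gamma: 0.16 × 0.39 = 0.0624
  Condition Beta: 0.52 × 0.002 = 0.00104
  Condition Zeta: 0.11 × 0.08 = 0.0088
  Condition Delta: 0.04 × 0.1 = 0.004
Normalizing constant = 0.12984.
P(Condition Alpha | marker-positive) = 0.01335/0.12984 ≈ 0.103
P(Condition Epsilon | marker-positive) = 0.04025/0.12984 ≈ 0.310
P(Condition Gamma | marker-positive) = 0.0624/0.12984 ≈ 0.481
P(Condition Beta | marker-positive) = 0.00104/0.12984 ≈ 0.008
P(Condition Zeta | marker-positive) = 0.0088/0.12984 ≈ 0.068
P(Condition Delta | marker-positive) = 0.004/0.12984 ≈ 0.031
(Check: 0.103+0.310+0.481+0.008+0.068+0.031 = 1.001.)

Condition Alpha 0.103, Condition Epsilon 0.310, Condition Gamma 0.481, Condition Beta 0.008, Condition Zeta 0.068, Condition Delta 0.031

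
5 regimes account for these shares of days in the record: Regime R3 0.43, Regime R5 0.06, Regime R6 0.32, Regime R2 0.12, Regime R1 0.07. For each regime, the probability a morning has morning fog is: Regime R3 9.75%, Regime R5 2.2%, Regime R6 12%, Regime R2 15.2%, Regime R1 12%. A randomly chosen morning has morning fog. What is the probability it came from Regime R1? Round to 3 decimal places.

0.078

Compute prior × likelihood for every hypothesis:
  Regime R3: 0.43 × 0.0975 = 0.041925
  Regime R5: 0.06 × 0.022 = 0.00132
  Regime R6: 0.32 × 0.12 = 0.0384
  Regime R2: 0.12 × 0.152 = 0.01824
  Regime R1: 0.07 × 0.12 = 0.0084
Sum = 0.108285.
P(Regime R1 | evidence) = 0.0084 / 0.108285 ≈ 0.078.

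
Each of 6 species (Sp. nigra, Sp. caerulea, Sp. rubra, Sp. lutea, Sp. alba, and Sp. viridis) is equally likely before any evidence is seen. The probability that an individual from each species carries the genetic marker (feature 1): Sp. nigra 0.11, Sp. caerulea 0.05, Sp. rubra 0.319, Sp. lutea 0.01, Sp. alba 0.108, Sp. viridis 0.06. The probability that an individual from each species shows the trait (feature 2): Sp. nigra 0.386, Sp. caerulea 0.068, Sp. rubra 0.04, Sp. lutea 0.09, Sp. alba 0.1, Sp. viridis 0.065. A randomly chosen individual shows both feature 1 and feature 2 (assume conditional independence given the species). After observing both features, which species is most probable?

Since the prior is uniform, the posterior is proportional to the likelihood:
  Sp. nigra: 0.11 × 0.386 = 0.04246
  Sp. caerulea: 0.05 × 0.068 = 0.0034
  Sp. rubra: 0.319 × 0.04 = 0.01276
  Sp. lutea: 0.01 × 0.09 = 0.0009
  Sp. alba: 0.108 × 0.1 = 0.0108
  Sp. viridis: 0.06 × 0.065 = 0.0039
Total = 0.07422.
Largest term belongs to Sp. nigra, so Sp. nigra is most probable.

Sp. nigra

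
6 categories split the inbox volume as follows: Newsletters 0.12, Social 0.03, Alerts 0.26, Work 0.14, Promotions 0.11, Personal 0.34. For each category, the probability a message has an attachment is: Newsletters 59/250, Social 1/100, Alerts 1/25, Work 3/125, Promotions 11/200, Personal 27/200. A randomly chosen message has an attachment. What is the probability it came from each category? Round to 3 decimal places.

Unnormalized posteriors (prior × likelihood):
  Newsletters: 0.12 × 0.236 = 0.02832
  Social: 0.03 × 0.01 = 0.0003
  Alerts: 0.26 × 0.04 = 0.0104
  Work: 0.14 × 0.024 = 0.00336
  Promotions: 0.11 × 0.055 = 0.00605
  Personal: 0.34 × 0.135 = 0.0459
Sum = 0.09433.
P(Newsletters | attachment) = 0.02832/0.09433 ≈ 0.300
P(Social | attachment) = 0.0003/0.09433 ≈ 0.003
P(Alerts | attachment) = 0.0104/0.09433 ≈ 0.110
P(Work | attachment) = 0.00336/0.09433 ≈ 0.036
P(Promotions | attachment) = 0.00605/0.09433 ≈ 0.064
P(Personal | attachment) = 0.0459/0.09433 ≈ 0.487

Newsletters 0.300, Social 0.003, Alerts 0.110, Work 0.036, Promotions 0.064, Personal 0.487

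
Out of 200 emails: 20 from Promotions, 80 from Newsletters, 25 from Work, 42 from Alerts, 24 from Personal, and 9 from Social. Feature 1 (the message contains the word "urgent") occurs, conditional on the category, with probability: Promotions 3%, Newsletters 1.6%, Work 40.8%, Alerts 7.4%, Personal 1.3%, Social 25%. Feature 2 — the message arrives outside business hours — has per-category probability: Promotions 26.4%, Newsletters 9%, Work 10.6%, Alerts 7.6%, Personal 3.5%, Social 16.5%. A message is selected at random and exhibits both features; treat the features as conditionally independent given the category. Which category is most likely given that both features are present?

Compute prior × likelihood for every hypothesis:
  Promotions: 0.1 × 0.03 × 0.264 = 0.000792
  Newsletters: 0.4 × 0.016 × 0.09 = 0.000576
  Work: 0.125 × 0.408 × 0.106 = 0.005406
  Alerts: 0.21 × 0.074 × 0.076 = 0.00118104
  Personal: 0.12 × 0.013 × 0.035 = 0.0000546
  Social: 0.045 × 0.25 × 0.165 = 0.00185625
Normalizing constant = 0.00986589.
Largest term belongs to Work, so Work is most probable.

Work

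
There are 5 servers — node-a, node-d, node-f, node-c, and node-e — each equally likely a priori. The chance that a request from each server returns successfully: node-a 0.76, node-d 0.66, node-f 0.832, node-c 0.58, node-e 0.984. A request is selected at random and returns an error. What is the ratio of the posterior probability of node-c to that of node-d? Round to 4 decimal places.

1.2353

Taking complements, P(error | each) = node-a 0.24, node-d 0.34, node-f 0.168, node-c 0.42, node-e 0.016.
With a uniform prior (1/5 each), posterior ∝ likelihood:
  node-a: 0.24
  node-d: 0.34
  node-f: 0.168
  node-c: 0.42
  node-e: 0.016
Normalizing constant = 1.184.
The ratio is 0.42 / 0.34 (the normalizer cancels) = 1.2353.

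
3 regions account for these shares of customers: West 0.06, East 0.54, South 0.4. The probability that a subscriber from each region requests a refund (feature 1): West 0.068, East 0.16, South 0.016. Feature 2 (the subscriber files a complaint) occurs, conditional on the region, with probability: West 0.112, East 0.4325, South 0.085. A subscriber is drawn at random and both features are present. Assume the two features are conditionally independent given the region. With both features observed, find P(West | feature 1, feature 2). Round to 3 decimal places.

0.012

Prior × likelihood for each hypothesis:
  West: 0.06 × 0.068 × 0.112 = 0.00045696
  East: 0.54 × 0.16 × 0.4325 = 0.037368
  South: 0.4 × 0.016 × 0.085 = 0.000544
Normalizing constant = 0.03836896.
P(West | evidence) = 0.00045696 / 0.03836896 ≈ 0.012.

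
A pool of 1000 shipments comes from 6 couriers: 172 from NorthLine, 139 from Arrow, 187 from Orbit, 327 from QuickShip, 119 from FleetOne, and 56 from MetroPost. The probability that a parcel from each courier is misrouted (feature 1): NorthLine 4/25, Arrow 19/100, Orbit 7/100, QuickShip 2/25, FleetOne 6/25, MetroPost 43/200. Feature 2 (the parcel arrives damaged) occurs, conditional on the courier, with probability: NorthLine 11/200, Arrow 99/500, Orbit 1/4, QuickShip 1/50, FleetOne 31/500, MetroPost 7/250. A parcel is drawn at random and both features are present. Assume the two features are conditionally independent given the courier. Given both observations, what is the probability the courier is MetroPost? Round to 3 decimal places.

0.027

Compute prior × likelihood for every hypothesis:
  NorthLine: 0.172 × 0.16 × 0.055 = 0.0015136
  Arrow: 0.139 × 0.19 × 0.198 = 0.00522918
  Orbit: 0.187 × 0.07 × 0.25 = 0.0032725
  QuickShip: 0.327 × 0.08 × 0.02 = 0.0005232
  FleetOne: 0.119 × 0.24 × 0.062 = 0.00177072
  MetroPost: 0.056 × 0.215 × 0.028 = 0.00033712
Normalizing constant = 0.01264632.
P(MetroPost | evidence) = 0.00033712 / 0.01264632 ≈ 0.027.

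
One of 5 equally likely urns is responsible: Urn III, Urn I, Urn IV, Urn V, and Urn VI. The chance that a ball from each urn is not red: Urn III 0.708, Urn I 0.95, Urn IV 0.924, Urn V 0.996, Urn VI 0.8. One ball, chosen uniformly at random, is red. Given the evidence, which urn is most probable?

Taking complements, P(red | each) = Urn III 0.292, Urn I 0.05, Urn IV 0.076, Urn V 0.004, Urn VI 0.2.
With a uniform prior (1/5 each), posterior ∝ likelihood:
  Urn III: 0.292
  Urn I: 0.05
  Urn IV: 0.076
  Urn V: 0.004
  Urn VI: 0.2
Normalizing constant = 0.622.
Largest term belongs to Urn III, so Urn III is most probable.

Urn III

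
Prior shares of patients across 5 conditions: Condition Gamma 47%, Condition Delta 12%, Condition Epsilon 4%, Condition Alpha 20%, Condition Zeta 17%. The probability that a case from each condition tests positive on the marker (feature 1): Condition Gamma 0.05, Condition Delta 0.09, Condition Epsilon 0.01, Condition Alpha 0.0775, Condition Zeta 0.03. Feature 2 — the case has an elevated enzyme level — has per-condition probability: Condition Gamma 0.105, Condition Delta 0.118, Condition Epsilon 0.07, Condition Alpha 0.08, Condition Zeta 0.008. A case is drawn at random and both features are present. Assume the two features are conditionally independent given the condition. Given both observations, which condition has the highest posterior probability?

Condition Gamma

Unnormalized posteriors (prior × likelihood):
  Condition Gamma: 0.47 × 0.05 × 0.105 = 0.0024675
  Condition Delta: 0.12 × 0.09 × 0.118 = 0.0012744
  Condition Epsilon: 0.04 × 0.01 × 0.07 = 0.000028
  Condition Alpha: 0.2 × 0.0775 × 0.08 = 0.00124
  Condition Zeta: 0.17 × 0.03 × 0.008 = 0.0000408
Sum = 0.0050507.
Largest term belongs to Condition Gamma, so Condition Gamma is most probable.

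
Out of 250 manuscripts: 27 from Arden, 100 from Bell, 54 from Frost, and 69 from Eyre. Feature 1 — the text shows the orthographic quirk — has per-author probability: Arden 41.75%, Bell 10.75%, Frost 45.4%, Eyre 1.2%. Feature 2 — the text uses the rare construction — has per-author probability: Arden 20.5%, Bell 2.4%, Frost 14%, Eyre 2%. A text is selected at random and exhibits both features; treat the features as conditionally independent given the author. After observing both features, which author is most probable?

By Bayes' rule, posterior ∝ prior × likelihood:
  Arden: 0.108 × 0.4175 × 0.205 = 0.00924345
  Bell: 0.4 × 0.1075 × 0.024 = 0.001032
  Frost: 0.216 × 0.454 × 0.14 = 0.01372896
  Eyre: 0.276 × 0.012 × 0.02 = 0.00006624
Normalizing constant = 0.02407065.
Largest term belongs to Frost, so Frost is most probable.

Frost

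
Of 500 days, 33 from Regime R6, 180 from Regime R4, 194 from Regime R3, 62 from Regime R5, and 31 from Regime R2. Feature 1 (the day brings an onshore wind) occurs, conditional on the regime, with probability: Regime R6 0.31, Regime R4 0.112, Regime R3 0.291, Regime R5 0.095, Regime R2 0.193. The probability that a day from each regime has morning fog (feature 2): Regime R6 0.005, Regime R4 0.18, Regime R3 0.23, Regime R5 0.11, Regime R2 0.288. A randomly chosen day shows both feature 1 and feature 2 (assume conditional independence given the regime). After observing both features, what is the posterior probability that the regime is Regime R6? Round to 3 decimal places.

Prior × likelihood for each hypothesis:
  Regime R6: 0.066 × 0.31 × 0.005 = 0.0001023
  Regime R4: 0.36 × 0.112 × 0.18 = 0.0072576
  Regime R3: 0.388 × 0.291 × 0.23 = 0.02596884
  Regime R5: 0.124 × 0.095 × 0.11 = 0.0012958
  Regime R2: 0.062 × 0.193 × 0.288 = 0.003446208
Sum = 0.038070748.
P(Regime R6 | evidence) = 0.0001023 / 0.038070748 ≈ 0.003.

0.003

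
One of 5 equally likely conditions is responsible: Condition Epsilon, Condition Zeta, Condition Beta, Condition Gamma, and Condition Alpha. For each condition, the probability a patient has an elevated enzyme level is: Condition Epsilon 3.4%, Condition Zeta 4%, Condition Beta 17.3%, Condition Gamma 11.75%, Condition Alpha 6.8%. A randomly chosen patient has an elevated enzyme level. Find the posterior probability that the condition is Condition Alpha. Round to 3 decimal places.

With a uniform prior (1/5 each), posterior ∝ likelihood:
  Condition Epsilon: 0.034
  Condition Zeta: 0.04
  Condition Beta: 0.173
  Condition Gamma: 0.1175
  Condition Alpha: 0.068
Sum = 0.4325.
P(Condition Alpha | evidence) = 0.068 / 0.4325 ≈ 0.157.

0.157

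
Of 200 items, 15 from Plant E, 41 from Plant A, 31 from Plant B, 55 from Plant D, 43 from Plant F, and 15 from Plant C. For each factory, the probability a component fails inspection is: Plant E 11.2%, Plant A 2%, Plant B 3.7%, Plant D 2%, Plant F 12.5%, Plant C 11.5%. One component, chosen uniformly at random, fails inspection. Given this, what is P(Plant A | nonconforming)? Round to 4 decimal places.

0.0692

By Bayes' rule, posterior ∝ prior × likelihood:
  Plant E: 0.075 × 0.112 = 0.0084
  Plant A: 0.205 × 0.02 = 0.0041
  Plant B: 0.155 × 0.037 = 0.005735
  Plant D: 0.275 × 0.02 = 0.0055
  Plant F: 0.215 × 0.125 = 0.026875
  Plant C: 0.075 × 0.115 = 0.008625
Sum = 0.059235.
P(Plant A | evidence) = 0.0041 / 0.059235 ≈ 0.0692.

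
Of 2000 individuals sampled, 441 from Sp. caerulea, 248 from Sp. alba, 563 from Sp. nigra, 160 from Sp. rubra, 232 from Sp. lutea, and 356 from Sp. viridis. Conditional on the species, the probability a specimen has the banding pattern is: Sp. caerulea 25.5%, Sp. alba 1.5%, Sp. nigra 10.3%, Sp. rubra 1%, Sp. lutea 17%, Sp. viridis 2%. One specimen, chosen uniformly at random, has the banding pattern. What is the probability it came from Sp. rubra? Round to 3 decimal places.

0.007

Unnormalized posteriors (prior × likelihood):
  Sp. caerulea: 0.2205 × 0.255 = 0.0562275
  Sp. alba: 0.124 × 0.015 = 0.00186
  Sp. nigra: 0.2815 × 0.103 = 0.0289945
  Sp. rubra: 0.08 × 0.01 = 0.0008
  Sp. lutea: 0.116 × 0.17 = 0.01972
  Sp. viridis: 0.178 × 0.02 = 0.00356
Sum = 0.111162.
P(Sp. rubra | evidence) = 0.0008 / 0.111162 ≈ 0.007.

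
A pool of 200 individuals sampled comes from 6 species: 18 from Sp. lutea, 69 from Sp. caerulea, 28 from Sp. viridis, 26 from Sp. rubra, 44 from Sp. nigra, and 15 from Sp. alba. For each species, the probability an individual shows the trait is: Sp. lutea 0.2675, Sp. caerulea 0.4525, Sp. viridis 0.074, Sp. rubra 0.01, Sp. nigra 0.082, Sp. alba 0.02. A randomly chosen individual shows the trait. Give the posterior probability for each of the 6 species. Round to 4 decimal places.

Sp. lutea 0.1139, Sp. caerulea 0.7385, Sp. viridis 0.0490, Sp. rubra 0.0061, Sp. nigra 0.0853, Sp. alba 0.0071

Compute prior × likelihood for every hypothesis:
  Sp. lutea: 0.09 × 0.2675 = 0.024075
  Sp. caerulea: 0.345 × 0.4525 = 0.1561125
  Sp. viridis: 0.14 × 0.074 = 0.01036
  Sp. rubra: 0.13 × 0.01 = 0.0013
  Sp. nigra: 0.22 × 0.082 = 0.01804
  Sp. alba: 0.075 × 0.02 = 0.0015
Total = 0.2113875.
P(Sp. lutea | trait) = 0.024075/0.2113875 ≈ 0.1139
P(Sp. caerulea | trait) = 0.1561125/0.2113875 ≈ 0.7385
P(Sp. viridis | trait) = 0.01036/0.2113875 ≈ 0.0490
P(Sp. rubra | trait) = 0.0013/0.2113875 ≈ 0.0061
P(Sp. nigra | trait) = 0.01804/0.2113875 ≈ 0.0853
P(Sp. alba | trait) = 0.0015/0.2113875 ≈ 0.0071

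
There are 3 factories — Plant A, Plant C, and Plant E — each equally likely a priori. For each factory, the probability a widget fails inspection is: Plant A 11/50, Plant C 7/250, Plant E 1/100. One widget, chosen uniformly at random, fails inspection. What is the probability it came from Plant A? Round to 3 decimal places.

0.853

With a uniform prior (1/3 each), posterior ∝ likelihood:
  Plant A: 0.22
  Plant C: 0.028
  Plant E: 0.01
Total = 0.258.
P(Plant A | evidence) = 0.22 / 0.258 ≈ 0.853.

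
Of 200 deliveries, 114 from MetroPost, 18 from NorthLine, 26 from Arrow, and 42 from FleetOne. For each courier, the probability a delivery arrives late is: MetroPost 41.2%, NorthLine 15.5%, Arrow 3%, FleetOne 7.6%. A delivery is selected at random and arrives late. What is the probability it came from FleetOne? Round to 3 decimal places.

Prior × likelihood for each hypothesis:
  MetroPost: 0.57 × 0.412 = 0.23484
  NorthLine: 0.09 × 0.155 = 0.01395
  Arrow: 0.13 × 0.03 = 0.0039
  FleetOne: 0.21 × 0.076 = 0.01596
Sum = 0.26865.
P(FleetOne | evidence) = 0.01596 / 0.26865 ≈ 0.059.

0.059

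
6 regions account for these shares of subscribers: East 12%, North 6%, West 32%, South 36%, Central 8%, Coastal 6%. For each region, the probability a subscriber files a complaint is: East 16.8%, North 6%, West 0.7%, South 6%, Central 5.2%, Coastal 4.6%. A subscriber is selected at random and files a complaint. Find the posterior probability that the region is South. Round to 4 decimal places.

Compute prior × likelihood for every hypothesis:
  East: 0.12 × 0.168 = 0.02016
  North: 0.06 × 0.06 = 0.0036
  West: 0.32 × 0.007 = 0.00224
  South: 0.36 × 0.06 = 0.0216
  Central: 0.08 × 0.052 = 0.00416
  Coastal: 0.06 × 0.046 = 0.00276
Total = 0.05452.
P(South | evidence) = 0.0216 / 0.05452 ≈ 0.3962.

0.3962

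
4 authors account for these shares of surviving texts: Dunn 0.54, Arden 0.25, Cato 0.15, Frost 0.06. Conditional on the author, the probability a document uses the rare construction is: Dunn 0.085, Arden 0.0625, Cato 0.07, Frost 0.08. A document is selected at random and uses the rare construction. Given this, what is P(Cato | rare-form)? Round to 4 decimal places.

0.1367

By Bayes' rule, posterior ∝ prior × likelihood:
  Dunn: 0.54 × 0.085 = 0.0459
  Arden: 0.25 × 0.0625 = 0.015625
  Cato: 0.15 × 0.07 = 0.0105
  Frost: 0.06 × 0.08 = 0.0048
Sum = 0.076825.
P(Cato | evidence) = 0.0105 / 0.076825 ≈ 0.1367.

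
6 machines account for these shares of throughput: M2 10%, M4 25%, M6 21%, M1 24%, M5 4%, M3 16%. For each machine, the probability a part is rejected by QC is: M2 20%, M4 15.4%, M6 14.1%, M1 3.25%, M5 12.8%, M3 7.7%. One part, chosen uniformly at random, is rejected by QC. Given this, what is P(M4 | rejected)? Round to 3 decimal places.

0.340

Compute prior × likelihood for every hypothesis:
  M2: 0.1 × 0.2 = 0.02
  M4: 0.25 × 0.154 = 0.0385
  M6: 0.21 × 0.141 = 0.02961
  M1: 0.24 × 0.0325 = 0.0078
  M5: 0.04 × 0.128 = 0.00512
  M3: 0.16 × 0.077 = 0.01232
Normalizing constant = 0.11335.
P(M4 | evidence) = 0.0385 / 0.11335 ≈ 0.340.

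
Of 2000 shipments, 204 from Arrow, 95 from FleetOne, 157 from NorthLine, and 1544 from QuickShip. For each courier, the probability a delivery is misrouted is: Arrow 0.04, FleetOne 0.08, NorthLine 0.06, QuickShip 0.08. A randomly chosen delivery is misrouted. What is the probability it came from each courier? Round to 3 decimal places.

Prior × likelihood for each hypothesis:
  Arrow: 0.102 × 0.04 = 0.00408
  FleetOne: 0.0475 × 0.08 = 0.0038
  NorthLine: 0.0785 × 0.06 = 0.00471
  QuickShip: 0.772 × 0.08 = 0.06176
Normalizing constant = 0.07435.
P(Arrow | misrouted) = 0.00408/0.07435 ≈ 0.055
P(FleetOne | misrouted) = 0.0038/0.07435 ≈ 0.051
P(NorthLine | misrouted) = 0.00471/0.07435 ≈ 0.063
P(QuickShip | misrouted) = 0.06176/0.07435 ≈ 0.831

Arrow 0.055, FleetOne 0.051, NorthLine 0.063, QuickShip 0.831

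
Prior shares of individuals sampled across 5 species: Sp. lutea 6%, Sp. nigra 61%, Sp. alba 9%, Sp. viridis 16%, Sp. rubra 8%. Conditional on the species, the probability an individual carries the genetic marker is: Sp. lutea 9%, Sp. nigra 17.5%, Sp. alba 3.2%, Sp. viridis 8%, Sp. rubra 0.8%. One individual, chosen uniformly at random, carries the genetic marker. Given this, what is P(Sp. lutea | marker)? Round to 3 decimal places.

0.042

By Bayes' rule, posterior ∝ prior × likelihood:
  Sp. lutea: 0.06 × 0.09 = 0.0054
  Sp. nigra: 0.61 × 0.175 = 0.10675
  Sp. alba: 0.09 × 0.032 = 0.00288
  Sp. viridis: 0.16 × 0.08 = 0.0128
  Sp. rubra: 0.08 × 0.008 = 0.00064
Sum = 0.12847.
P(Sp. lutea | evidence) = 0.0054 / 0.12847 ≈ 0.042.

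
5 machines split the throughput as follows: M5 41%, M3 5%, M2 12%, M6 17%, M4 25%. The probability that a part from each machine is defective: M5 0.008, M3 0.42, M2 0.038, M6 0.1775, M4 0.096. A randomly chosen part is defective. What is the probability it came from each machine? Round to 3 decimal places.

M5 0.040, M3 0.253, M2 0.055, M6 0.363, M4 0.289

Unnormalized posteriors (prior × likelihood):
  M5: 0.41 × 0.008 = 0.00328
  M3: 0.05 × 0.42 = 0.021
  M2: 0.12 × 0.038 = 0.00456
  M6: 0.17 × 0.1775 = 0.030175
  M4: 0.25 × 0.096 = 0.024
Normalizing constant = 0.083015.
P(M5 | defective) = 0.00328/0.083015 ≈ 0.040
P(M3 | defective) = 0.021/0.083015 ≈ 0.253
P(M2 | defective) = 0.00456/0.083015 ≈ 0.055
P(M6 | defective) = 0.030175/0.083015 ≈ 0.363
P(M4 | defective) = 0.024/0.083015 ≈ 0.289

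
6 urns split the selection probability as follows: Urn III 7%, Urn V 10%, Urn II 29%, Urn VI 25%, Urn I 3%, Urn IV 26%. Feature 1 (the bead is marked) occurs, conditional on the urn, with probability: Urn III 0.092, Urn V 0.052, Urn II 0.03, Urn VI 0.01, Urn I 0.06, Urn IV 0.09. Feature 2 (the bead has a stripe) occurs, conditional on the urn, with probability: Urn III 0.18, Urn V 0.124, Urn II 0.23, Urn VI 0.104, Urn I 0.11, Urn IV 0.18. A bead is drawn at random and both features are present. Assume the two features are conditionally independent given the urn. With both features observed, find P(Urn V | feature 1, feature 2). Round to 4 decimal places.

By Bayes' rule, posterior ∝ prior × likelihood:
  Urn III: 0.07 × 0.092 × 0.18 = 0.0011592
  Urn V: 0.1 × 0.052 × 0.124 = 0.0006448
  Urn II: 0.29 × 0.03 × 0.23 = 0.002001
  Urn VI: 0.25 × 0.01 × 0.104 = 0.00026
  Urn I: 0.03 × 0.06 × 0.11 = 0.000198
  Urn IV: 0.26 × 0.09 × 0.18 = 0.004212
Total = 0.008475.
P(Urn V | evidence) = 0.0006448 / 0.008475 ≈ 0.0761.

0.0761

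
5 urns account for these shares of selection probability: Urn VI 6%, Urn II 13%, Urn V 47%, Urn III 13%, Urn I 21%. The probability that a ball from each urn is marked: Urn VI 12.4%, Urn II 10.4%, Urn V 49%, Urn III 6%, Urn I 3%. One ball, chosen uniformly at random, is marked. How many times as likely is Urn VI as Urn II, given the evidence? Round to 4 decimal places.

Unnormalized posteriors (prior × likelihood):
  Urn VI: 0.06 × 0.124 = 0.00744
  Urn II: 0.13 × 0.104 = 0.01352
  Urn V: 0.47 × 0.49 = 0.2303
  Urn III: 0.13 × 0.06 = 0.0078
  Urn I: 0.21 × 0.03 = 0.0063
Total = 0.26536.
The ratio is 0.00744 / 0.01352 (the normalizer cancels) = 0.5503.

0.5503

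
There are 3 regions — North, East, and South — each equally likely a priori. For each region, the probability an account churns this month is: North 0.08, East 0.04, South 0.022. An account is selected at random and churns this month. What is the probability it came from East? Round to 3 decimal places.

0.282

Since the prior is uniform, the posterior is proportional to the likelihood:
  North: 0.08
  East: 0.04
  South: 0.022
Normalizing constant = 0.142.
P(East | evidence) = 0.04 / 0.142 ≈ 0.282.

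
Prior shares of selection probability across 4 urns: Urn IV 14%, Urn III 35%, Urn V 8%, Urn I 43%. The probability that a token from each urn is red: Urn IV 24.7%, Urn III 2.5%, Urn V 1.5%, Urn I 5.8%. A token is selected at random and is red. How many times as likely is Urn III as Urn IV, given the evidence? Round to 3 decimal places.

0.253

Unnormalized posteriors (prior × likelihood):
  Urn IV: 0.14 × 0.247 = 0.03458
  Urn III: 0.35 × 0.025 = 0.00875
  Urn V: 0.08 × 0.015 = 0.0012
  Urn I: 0.43 × 0.058 = 0.02494
Total = 0.06947.
The ratio is 0.00875 / 0.03458 (the normalizer cancels) = 0.253.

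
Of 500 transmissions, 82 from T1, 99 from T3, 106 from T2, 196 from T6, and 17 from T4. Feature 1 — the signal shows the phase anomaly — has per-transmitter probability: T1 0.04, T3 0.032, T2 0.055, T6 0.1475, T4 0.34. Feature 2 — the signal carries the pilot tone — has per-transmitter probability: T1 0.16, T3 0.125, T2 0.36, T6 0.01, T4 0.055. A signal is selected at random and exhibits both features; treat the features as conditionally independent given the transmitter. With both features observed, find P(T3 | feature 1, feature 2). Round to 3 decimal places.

By Bayes' rule, posterior ∝ prior × likelihood:
  T1: 0.164 × 0.04 × 0.16 = 0.0010496
  T3: 0.198 × 0.032 × 0.125 = 0.000792
  T2: 0.212 × 0.055 × 0.36 = 0.0041976
  T6: 0.392 × 0.1475 × 0.01 = 0.0005782
  T4: 0.034 × 0.34 × 0.055 = 0.0006358
Sum = 0.0072532.
P(T3 | evidence) = 0.000792 / 0.0072532 ≈ 0.109.

0.109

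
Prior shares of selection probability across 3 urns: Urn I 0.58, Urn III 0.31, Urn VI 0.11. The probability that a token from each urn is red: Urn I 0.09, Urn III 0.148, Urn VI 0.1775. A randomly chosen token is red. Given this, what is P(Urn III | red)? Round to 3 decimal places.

Compute prior × likelihood for every hypothesis:
  Urn I: 0.58 × 0.09 = 0.0522
  Urn III: 0.31 × 0.148 = 0.04588
  Urn VI: 0.11 × 0.1775 = 0.019525
Normalizing constant = 0.117605.
P(Urn III | evidence) = 0.04588 / 0.117605 ≈ 0.390.

0.390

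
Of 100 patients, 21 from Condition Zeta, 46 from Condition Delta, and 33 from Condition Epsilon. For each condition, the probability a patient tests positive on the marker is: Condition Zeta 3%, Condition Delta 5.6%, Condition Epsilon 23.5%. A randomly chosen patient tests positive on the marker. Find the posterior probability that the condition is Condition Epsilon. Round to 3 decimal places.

By Bayes' rule, posterior ∝ prior × likelihood:
  Condition Zeta: 0.21 × 0.03 = 0.0063
  Condition Delta: 0.46 × 0.056 = 0.02576
  Condition Epsilon: 0.33 × 0.235 = 0.07755
Sum = 0.10961.
P(Condition Epsilon | evidence) = 0.07755 / 0.10961 ≈ 0.708.

0.708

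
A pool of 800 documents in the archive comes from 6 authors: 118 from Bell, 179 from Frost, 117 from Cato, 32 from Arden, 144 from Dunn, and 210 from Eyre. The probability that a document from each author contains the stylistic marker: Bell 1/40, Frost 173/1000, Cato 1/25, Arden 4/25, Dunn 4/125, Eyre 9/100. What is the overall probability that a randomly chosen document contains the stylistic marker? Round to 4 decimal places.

Unnormalized posteriors (prior × likelihood):
  Bell: 0.1475 × 0.025 = 0.0036875
  Frost: 0.22375 × 0.173 = 0.03870875
  Cato: 0.14625 × 0.04 = 0.00585
  Arden: 0.04 × 0.16 = 0.0064
  Dunn: 0.18 × 0.032 = 0.00576
  Eyre: 0.2625 × 0.09 = 0.023625
P(marker) = 0.0036875 + 0.03870875 + 0.00585 + 0.0064 + 0.00576 + 0.023625 = 0.08403125 → 0.0840.

0.0840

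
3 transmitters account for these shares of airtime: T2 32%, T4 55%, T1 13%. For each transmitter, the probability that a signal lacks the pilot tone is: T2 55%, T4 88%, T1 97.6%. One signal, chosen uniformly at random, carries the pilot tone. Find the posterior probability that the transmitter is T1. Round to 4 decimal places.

0.0146

Taking complements, P(pilot | each) = T2 0.45, T4 0.12, T1 0.024.
By Bayes' rule, posterior ∝ prior × likelihood:
  T2: 0.32 × 0.45 = 0.144
  T4: 0.55 × 0.12 = 0.066
  T1: 0.13 × 0.024 = 0.00312
Normalizing constant = 0.21312.
P(T1 | evidence) = 0.00312 / 0.21312 ≈ 0.0146.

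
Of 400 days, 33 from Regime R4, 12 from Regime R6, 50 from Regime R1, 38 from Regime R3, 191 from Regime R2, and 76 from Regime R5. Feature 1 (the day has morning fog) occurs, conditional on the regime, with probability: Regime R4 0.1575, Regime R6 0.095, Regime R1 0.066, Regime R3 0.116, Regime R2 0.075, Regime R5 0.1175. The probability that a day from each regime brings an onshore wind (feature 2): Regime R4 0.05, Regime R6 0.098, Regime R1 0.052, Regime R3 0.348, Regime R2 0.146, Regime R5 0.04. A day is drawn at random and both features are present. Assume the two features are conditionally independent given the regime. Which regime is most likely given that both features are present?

Unnormalized posteriors (prior × likelihood):
  Regime R4: 0.0825 × 0.1575 × 0.05 = 0.0006496875
  Regime R6: 0.03 × 0.095 × 0.098 = 0.0002793
  Regime R1: 0.125 × 0.066 × 0.052 = 0.000429
  Regime R3: 0.095 × 0.116 × 0.348 = 0.00383496
  Regime R2: 0.4775 × 0.075 × 0.146 = 0.005228625
  Regime R5: 0.19 × 0.1175 × 0.04 = 0.000893
Sum = 0.0113145725.
Largest term belongs to Regime R2, so Regime R2 is most probable.

Regime R2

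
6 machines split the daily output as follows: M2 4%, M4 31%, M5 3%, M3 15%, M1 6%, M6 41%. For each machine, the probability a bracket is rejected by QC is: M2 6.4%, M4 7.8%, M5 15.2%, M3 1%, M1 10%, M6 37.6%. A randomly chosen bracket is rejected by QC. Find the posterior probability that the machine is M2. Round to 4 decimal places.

Unnormalized posteriors (prior × likelihood):
  M2: 0.04 × 0.064 = 0.00256
  M4: 0.31 × 0.078 = 0.02418
  M5: 0.03 × 0.152 = 0.00456
  M3: 0.15 × 0.01 = 0.0015
  M1: 0.06 × 0.1 = 0.006
  M6: 0.41 × 0.376 = 0.15416
Normalizing constant = 0.19296.
P(M2 | evidence) = 0.00256 / 0.19296 ≈ 0.0133.

0.0133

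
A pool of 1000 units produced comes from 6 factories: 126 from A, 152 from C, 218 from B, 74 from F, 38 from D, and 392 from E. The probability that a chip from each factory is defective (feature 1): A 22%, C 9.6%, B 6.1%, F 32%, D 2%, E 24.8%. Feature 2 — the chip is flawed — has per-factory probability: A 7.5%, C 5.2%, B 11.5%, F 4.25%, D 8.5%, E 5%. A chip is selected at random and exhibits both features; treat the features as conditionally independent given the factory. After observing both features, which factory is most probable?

E

By Bayes' rule, posterior ∝ prior × likelihood:
  A: 0.126 × 0.22 × 0.075 = 0.002079
  C: 0.152 × 0.096 × 0.052 = 0.000758784
  B: 0.218 × 0.061 × 0.115 = 0.00152927
  F: 0.074 × 0.32 × 0.0425 = 0.0010064
  D: 0.038 × 0.02 × 0.085 = 0.0000646
  E: 0.392 × 0.248 × 0.05 = 0.0048608
Total = 0.010298854.
Largest term belongs to E, so E is most probable.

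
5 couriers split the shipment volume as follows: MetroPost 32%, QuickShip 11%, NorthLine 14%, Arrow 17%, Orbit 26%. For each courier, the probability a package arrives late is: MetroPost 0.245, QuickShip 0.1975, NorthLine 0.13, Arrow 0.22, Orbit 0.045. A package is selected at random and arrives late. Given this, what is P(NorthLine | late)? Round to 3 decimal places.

By Bayes' rule, posterior ∝ prior × likelihood:
  MetroPost: 0.32 × 0.245 = 0.0784
  QuickShip: 0.11 × 0.1975 = 0.021725
  NorthLine: 0.14 × 0.13 = 0.0182
  Arrow: 0.17 × 0.22 = 0.0374
  Orbit: 0.26 × 0.045 = 0.0117
Total = 0.167425.
P(NorthLine | evidence) = 0.0182 / 0.167425 ≈ 0.109.

0.109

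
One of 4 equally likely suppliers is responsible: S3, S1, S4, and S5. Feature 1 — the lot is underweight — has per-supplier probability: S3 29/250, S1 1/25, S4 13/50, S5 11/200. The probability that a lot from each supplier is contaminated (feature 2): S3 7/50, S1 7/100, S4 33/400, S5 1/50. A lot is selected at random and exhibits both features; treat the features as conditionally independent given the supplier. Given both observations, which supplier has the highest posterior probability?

Since the prior is uniform, the posterior is proportional to the likelihood:
  S3: 0.116 × 0.14 = 0.01624
  S1: 0.04 × 0.07 = 0.0028
  S4: 0.26 × 0.0825 = 0.02145
  S5: 0.055 × 0.02 = 0.0011
Total = 0.04159.
Largest term belongs to S4, so S4 is most probable.

S4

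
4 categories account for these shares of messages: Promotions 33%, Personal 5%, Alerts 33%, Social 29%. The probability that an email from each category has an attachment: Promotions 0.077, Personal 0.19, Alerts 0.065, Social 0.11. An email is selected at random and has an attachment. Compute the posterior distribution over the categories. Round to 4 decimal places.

Promotions 0.2879, Personal 0.1076, Alerts 0.2430, Social 0.3614

Prior × likelihood for each hypothesis:
  Promotions: 0.33 × 0.077 = 0.02541
  Personal: 0.05 × 0.19 = 0.0095
  Alerts: 0.33 × 0.065 = 0.02145
  Social: 0.29 × 0.11 = 0.0319
Sum = 0.08826.
P(Promotions | attachment) = 0.02541/0.08826 ≈ 0.2879
P(Personal | attachment) = 0.0095/0.08826 ≈ 0.1076
P(Alerts | attachment) = 0.02145/0.08826 ≈ 0.2430
P(Social | attachment) = 0.0319/0.08826 ≈ 0.3614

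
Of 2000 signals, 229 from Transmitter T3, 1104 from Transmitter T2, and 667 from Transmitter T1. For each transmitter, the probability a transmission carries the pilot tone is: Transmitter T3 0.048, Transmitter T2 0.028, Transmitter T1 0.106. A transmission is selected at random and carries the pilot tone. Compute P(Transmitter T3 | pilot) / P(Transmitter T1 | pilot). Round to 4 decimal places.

By Bayes' rule, posterior ∝ prior × likelihood:
  Transmitter T3: 0.1145 × 0.048 = 0.005496
  Transmitter T2: 0.552 × 0.028 = 0.015456
  Transmitter T1: 0.3335 × 0.106 = 0.035351
Normalizing constant = 0.056303.
The ratio is 0.005496 / 0.035351 (the normalizer cancels) = 0.1555.

0.1555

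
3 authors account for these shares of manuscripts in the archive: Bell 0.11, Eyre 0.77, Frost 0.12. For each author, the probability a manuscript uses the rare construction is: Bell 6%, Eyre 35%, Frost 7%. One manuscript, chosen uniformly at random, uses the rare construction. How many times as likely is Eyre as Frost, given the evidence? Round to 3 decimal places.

Compute prior × likelihood for every hypothesis:
  Bell: 0.11 × 0.06 = 0.0066
  Eyre: 0.77 × 0.35 = 0.2695
  Frost: 0.12 × 0.07 = 0.0084
Normalizing constant = 0.2845.
The ratio is 0.2695 / 0.0084 (the normalizer cancels) = 32.083.

32.083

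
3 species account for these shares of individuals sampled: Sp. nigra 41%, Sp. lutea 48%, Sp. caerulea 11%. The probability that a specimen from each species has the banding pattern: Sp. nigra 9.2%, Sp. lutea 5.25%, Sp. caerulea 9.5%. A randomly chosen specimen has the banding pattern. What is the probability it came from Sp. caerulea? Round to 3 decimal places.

0.142

By Bayes' rule, posterior ∝ prior × likelihood:
  Sp. nigra: 0.41 × 0.092 = 0.03772
  Sp. lutea: 0.48 × 0.0525 = 0.0252
  Sp. caerulea: 0.11 × 0.095 = 0.01045
Normalizing constant = 0.07337.
P(Sp. caerulea | evidence) = 0.01045 / 0.07337 ≈ 0.142.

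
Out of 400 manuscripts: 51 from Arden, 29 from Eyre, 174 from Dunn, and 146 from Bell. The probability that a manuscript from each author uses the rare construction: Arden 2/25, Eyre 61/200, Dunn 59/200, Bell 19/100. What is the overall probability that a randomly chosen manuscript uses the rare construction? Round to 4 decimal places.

Compute prior × likelihood for every hypothesis:
  Arden: 0.1275 × 0.08 = 0.0102
  Eyre: 0.0725 × 0.305 = 0.0221125
  Dunn: 0.435 × 0.295 = 0.128325
  Bell: 0.365 × 0.19 = 0.06935
P(rare-form) = 0.0102 + 0.0221125 + 0.128325 + 0.06935 = 0.2299875 → 0.2300.

0.2300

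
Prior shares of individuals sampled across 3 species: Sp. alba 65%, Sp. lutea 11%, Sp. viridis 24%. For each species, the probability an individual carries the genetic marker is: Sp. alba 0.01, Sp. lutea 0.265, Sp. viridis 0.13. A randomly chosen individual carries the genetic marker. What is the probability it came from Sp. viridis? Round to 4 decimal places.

By Bayes' rule, posterior ∝ prior × likelihood:
  Sp. alba: 0.65 × 0.01 = 0.0065
  Sp. lutea: 0.11 × 0.265 = 0.02915
  Sp. viridis: 0.24 × 0.13 = 0.0312
Normalizing constant = 0.06685.
P(Sp. viridis | evidence) = 0.0312 / 0.06685 ≈ 0.4667.

0.4667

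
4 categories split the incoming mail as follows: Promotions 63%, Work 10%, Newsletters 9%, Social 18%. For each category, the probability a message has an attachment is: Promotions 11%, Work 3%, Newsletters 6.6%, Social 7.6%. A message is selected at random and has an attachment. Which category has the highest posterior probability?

Compute prior × likelihood for every hypothesis:
  Promotions: 0.63 × 0.11 = 0.0693
  Work: 0.1 × 0.03 = 0.003
  Newsletters: 0.09 × 0.066 = 0.00594
  Social: 0.18 × 0.076 = 0.01368
Normalizing constant = 0.09192.
Largest term belongs to Promotions, so Promotions is most probable.

Promotions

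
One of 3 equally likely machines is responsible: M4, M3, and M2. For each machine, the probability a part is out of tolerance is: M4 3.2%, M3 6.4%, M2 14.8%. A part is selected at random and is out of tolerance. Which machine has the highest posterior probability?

M2

Since the prior is uniform, the posterior is proportional to the likelihood:
  M4: 0.032
  M3: 0.064
  M2: 0.148
Sum = 0.244.
Largest term belongs to M2, so M2 is most probable.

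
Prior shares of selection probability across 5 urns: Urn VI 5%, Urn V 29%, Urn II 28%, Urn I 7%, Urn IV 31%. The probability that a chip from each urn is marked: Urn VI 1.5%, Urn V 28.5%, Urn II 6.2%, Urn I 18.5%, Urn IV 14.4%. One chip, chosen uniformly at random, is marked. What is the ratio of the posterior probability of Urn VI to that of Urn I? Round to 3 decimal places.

Unnormalized posteriors (prior × likelihood):
  Urn VI: 0.05 × 0.015 = 0.00075
  Urn V: 0.29 × 0.285 = 0.08265
  Urn II: 0.28 × 0.062 = 0.01736
  Urn I: 0.07 × 0.185 = 0.01295
  Urn IV: 0.31 × 0.144 = 0.04464
Total = 0.15835.
The ratio is 0.00075 / 0.01295 (the normalizer cancels) = 0.058.

0.058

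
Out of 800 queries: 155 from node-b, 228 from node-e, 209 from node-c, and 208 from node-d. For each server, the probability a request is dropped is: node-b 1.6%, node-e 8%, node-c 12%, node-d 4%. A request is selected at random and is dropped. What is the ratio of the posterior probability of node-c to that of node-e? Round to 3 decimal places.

1.375

Compute prior × likelihood for every hypothesis:
  node-b: 0.19375 × 0.016 = 0.0031
  node-e: 0.285 × 0.08 = 0.0228
  node-c: 0.26125 × 0.12 = 0.03135
  node-d: 0.26 × 0.04 = 0.0104
Total = 0.06765.
The ratio is 0.03135 / 0.0228 (the normalizer cancels) = 1.375.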